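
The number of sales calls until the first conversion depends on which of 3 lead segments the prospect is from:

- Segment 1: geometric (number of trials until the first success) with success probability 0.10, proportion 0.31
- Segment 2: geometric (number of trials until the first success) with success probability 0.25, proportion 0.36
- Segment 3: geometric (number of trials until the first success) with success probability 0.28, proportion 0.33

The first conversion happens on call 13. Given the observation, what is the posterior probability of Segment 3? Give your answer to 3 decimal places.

By Bayes' theorem, P(k | x) = π_k f_k(x) / Σ_j π_j f_j(x).
Component likelihoods at x = 13:
  L_1 = 0.10·(1−0.10)^12 = 0.10·0.28243 = 0.028243
  L_2 = 0.25·(1−0.25)^12 = 0.25·0.0316764 = 0.00791909
  L_3 = 0.28·(1−0.28)^12 = 0.28·0.0194084 = 0.00543435
Multiply by the mixture weights:
  π_1·L_1 = 0.31 × 0.028243 = 0.00875532
  π_2·L_2 = 0.36 × 0.00791909 = 0.00285087
  π_3·L_3 = 0.33 × 0.00543435 = 0.00179334
Normaliser: 0.00875532 + 0.00285087 + 0.00179334 = 0.0133995
P(Segment 3 | x) ≈ 0.134

0.134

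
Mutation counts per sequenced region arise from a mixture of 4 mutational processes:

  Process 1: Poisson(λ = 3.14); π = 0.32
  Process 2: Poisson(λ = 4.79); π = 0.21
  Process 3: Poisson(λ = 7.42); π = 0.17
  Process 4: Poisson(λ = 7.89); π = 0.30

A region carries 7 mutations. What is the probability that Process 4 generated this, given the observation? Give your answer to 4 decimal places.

Posterior ∝ prior × likelihood, so P(k | x) ∝ w_k f_k(x); normalise over all components.
Evaluate each component's likelihood at the observed value:
  f_1 = e^(−3.14)·3.14^7/7! = 0.0258459
  f_2 = e^(−4.79)·4.79^7/7! = 0.0954218
  f_3 = e^(−7.42)·7.42^7/7! = 0.147208
  f_4 = e^(−7.89)·7.89^7/7! = 0.141425
Multiply by the mixture weights:
  w_1·f_1 = 0.32 × 0.0258459 = 0.0082707
  w_2·f_2 = 0.21 × 0.0954218 = 0.0200386
  w_3·f_3 = 0.17 × 0.147208 = 0.0250254
  w_4·f_4 = 0.30 × 0.141425 = 0.0424274
Evidence: 0.0082707 + 0.0200386 + 0.0250254 + 0.0424274 = 0.095762
So the posterior for Process 4 is 0.0424274 / 0.095762 ≈ 0.4431.

0.4431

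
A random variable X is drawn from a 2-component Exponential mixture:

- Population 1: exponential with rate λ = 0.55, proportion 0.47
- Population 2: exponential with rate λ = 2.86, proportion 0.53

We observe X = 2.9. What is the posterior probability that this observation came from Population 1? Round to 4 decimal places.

By Bayes' theorem, P(k | x) = π_k f_k(x) / Σ_j π_j f_j(x).
Evaluate each component's likelihood at the observed value:
  L_1 = 0.1116
  L_2 = 0.000715035
Weight by the priors:
  π_1·L_1 = 0.47 × 0.1116 = 0.0524519
  π_2·L_2 = 0.53 × 0.000715035 = 0.000378969
Sum: 0.0524519 + 0.000378969 = 0.0528308
Responsibility of Population 1: 0.0524519 / 0.0528308 ≈ 0.9928

0.9928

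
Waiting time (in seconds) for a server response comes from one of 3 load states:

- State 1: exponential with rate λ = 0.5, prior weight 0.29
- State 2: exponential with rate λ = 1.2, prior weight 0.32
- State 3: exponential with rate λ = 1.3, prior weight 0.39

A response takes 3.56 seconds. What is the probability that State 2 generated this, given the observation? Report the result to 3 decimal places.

0.154

Apply Bayes' rule: the posterior for each component is proportional to its prior times its likelihood at x.
Exponential densities:
  f_1 = 0.0843191
  f_2 = 0.0167446
  f_3 = 0.0127066
Unnormalised posteriors:
  P(Z=1)·f_1 = 0.29 × 0.0843191 = 0.0244525
  P(Z=2)·f_2 = 0.32 × 0.0167446 = 0.00535828
  P(Z=3)·f_3 = 0.39 × 0.0127066 = 0.00495556
Denominator: 0.0244525 + 0.00535828 + 0.00495556 = 0.0347664
Responsibility of State 2: 0.00535828 / 0.0347664 ≈ 0.154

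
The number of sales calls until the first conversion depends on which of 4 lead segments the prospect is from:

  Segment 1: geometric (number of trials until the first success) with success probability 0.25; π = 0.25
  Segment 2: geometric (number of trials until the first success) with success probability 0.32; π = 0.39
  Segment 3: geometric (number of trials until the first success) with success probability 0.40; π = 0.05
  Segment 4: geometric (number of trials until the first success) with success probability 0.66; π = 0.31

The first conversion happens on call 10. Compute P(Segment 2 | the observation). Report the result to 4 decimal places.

The responsibility of component k is π_k f_k(x) divided by Σ_j π_j f_j(x).
Evaluate each component's likelihood at the observed value:
  p_1 = 0.25·(1−0.25)^9 = 0.25·0.0750847 = 0.0187712
  p_2 = 0.32·(1−0.32)^9 = 0.32·0.0310871 = 0.00994787
  p_3 = 0.40·(1−0.40)^9 = 0.40·0.0100777 = 0.00403108
  p_4 = 0.66·(1−0.66)^9 = 0.66·6.0717e-05 = 4.00732e-05
Multiply by the mixture weights:
  π_1·p_1 = 0.25 × 0.0187712 = 0.00469279
  π_2·p_2 = 0.39 × 0.00994787 = 0.00387967
  π_3·p_3 = 0.05 × 0.00403108 = 0.000201554
  π_4·p_4 = 0.31 × 4.00732e-05 = 1.24227e-05
Denominator: 0.00469279 + 0.00387967 + 0.000201554 + 1.24227e-05 = 0.00878644
P(Segment 2 | x) ≈ 0.4416

0.4416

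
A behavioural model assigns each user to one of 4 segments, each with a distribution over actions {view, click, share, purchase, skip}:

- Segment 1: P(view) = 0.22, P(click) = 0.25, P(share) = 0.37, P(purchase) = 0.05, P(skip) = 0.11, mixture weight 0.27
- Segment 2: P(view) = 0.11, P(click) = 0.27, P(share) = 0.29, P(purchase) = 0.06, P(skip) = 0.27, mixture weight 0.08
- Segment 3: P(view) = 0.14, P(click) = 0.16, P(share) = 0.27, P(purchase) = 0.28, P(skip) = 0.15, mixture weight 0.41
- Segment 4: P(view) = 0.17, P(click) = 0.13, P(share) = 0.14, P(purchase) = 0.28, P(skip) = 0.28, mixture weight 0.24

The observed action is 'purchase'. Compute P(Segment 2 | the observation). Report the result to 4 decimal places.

0.0240

The responsibility of component k is P(Z=k) f_k(x) divided by Σ_j P(Z=j) f_j(x).
Categorical probabilities:
  f_1 = 0.05
  f_2 = 0.06
  f_3 = 0.28
  f_4 = 0.28
Prior × likelihood for each component:
  P(Z=1)·f_1 = 0.27 × 0.05 = 0.0135
  P(Z=2)·f_2 = 0.08 × 0.06 = 0.0048
  P(Z=3)·f_3 = 0.41 × 0.28 = 0.1148
  P(Z=4)·f_4 = 0.24 × 0.28 = 0.0672
Normaliser: 0.0135 + 0.0048 + 0.1148 + 0.0672 = 0.2003
P(Segment 2 | data) ≈ 0.0240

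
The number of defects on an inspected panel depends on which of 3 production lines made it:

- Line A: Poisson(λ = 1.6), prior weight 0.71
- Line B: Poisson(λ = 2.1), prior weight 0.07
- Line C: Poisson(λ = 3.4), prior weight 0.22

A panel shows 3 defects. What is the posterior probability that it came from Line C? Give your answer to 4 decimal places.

The responsibility of component k is π_k f_k(x) divided by Σ_j π_j f_j(x).
Evaluate each component's likelihood at the observed value:
  p_A = e^(−1.6)·1.6^3/3! = 0.137828
  p_B = e^(−2.1)·2.1^3/3! = 0.189011
  p_C = e^(−3.4)·3.4^3/3! = 0.218617
Weight by the priors:
  π_A·p_A = 0.71 × 0.137828 = 0.0978579
  π_B·p_B = 0.07 × 0.189011 = 0.0132308
  π_C·p_C = 0.22 × 0.218617 = 0.0480958
Normaliser: 0.0978579 + 0.0132308 + 0.0480958 = 0.159184
So the posterior for Line C is 0.0480958 / 0.159184 ≈ 0.3021.

0.3021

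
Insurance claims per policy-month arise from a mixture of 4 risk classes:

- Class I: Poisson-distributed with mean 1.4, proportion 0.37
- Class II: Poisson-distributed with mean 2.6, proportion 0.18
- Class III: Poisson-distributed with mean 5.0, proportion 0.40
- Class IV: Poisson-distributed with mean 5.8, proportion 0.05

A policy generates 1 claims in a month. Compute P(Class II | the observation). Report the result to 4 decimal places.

P(component k | x) = w_k·f_k(x) / marginal(x), where marginal(x) = Σ_j w_j·f_j(x).
Component likelihoods at x = 1 claims:
  p_I = e^(−1.4)·1.4^1/1! = 0.345236
  p_II = e^(−2.6)·2.6^1/1! = 0.193111
  p_III = e^(−5.0)·5.0^1/1! = 0.0336897
  p_IV = e^(−5.8)·5.8^1/1! = 0.0175598
Unnormalised posteriors:
  w_I·p_I = 0.37 × 0.345236 = 0.127737
  w_II·p_II = 0.18 × 0.193111 = 0.03476
  w_III·p_III = 0.40 × 0.0336897 = 0.0134759
  w_IV·p_IV = 0.05 × 0.0175598 = 0.000877991
Sum: 0.127737 + 0.03476 + 0.0134759 + 0.000877991 = 0.176851
Responsibility of Class II: 0.03476 / 0.176851 ≈ 0.1965

0.1965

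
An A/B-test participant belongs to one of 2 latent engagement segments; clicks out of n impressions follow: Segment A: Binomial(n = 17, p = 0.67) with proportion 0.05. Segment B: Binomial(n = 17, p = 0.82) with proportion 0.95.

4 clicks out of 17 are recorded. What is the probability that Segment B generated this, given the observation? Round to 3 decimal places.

0.016

P(component k | x) = w_k·f_k(x) / marginal(x), where marginal(x) = Σ_j w_j·f_j(x).
Binomial probabilities:
  L_A = 0.000263972
  L_B = 2.24065e-07
Prior × likelihood for each component:
  w_A·L_A = 0.05 × 0.000263972 = 1.31986e-05
  w_B·L_B = 0.95 × 2.24065e-07 = 2.12862e-07
Evidence: 1.31986e-05 + 2.12862e-07 = 1.34114e-05
P(Segment B | x) ≈ 0.016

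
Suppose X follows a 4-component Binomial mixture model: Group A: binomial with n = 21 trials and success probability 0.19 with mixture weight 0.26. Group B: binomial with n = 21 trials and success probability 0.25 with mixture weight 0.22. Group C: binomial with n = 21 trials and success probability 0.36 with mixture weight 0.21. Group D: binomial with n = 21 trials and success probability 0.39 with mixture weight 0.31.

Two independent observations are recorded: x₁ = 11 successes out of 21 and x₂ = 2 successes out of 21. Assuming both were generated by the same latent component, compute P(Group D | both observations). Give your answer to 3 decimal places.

Apply Bayes' rule: the posterior for each component is proportional to its prior times its likelihood at x.
Since both observations come from the same component, the likelihood for component k is f_k(x₁)·f_k(x₂).
  p_A = [C(21,11)·0.19^11·0.81^10 = 352716·1.1649e-08·0.121577 = 0.000499534] × [0.138338] = 6.91046e-05
  p_B = [C(21,11)·0.25^11·0.75^10 = 352716·2.38419e-07·0.0563135 = 0.00473563] × [0.0554962] = 0.00026281
  p_C = [C(21,11)·0.36^11·0.64^10 = 352716·1.31622e-05·0.0115292 = 0.0535245] × [0.00565254] = 0.000302549
  p_D = [C(21,11)·0.39^11·0.61^10 = 352716·3.17476e-05·0.00713343 = 0.0798793] × [0.0026645] = 0.000212838
Unnormalised posteriors:
  π_A·p_A = 0.26 × 6.91046e-05 = 1.79672e-05
  π_B·p_B = 0.22 × 0.00026281 = 5.78181e-05
  π_C·p_C = 0.21 × 0.000302549 = 6.35354e-05
  π_D·p_D = 0.31 × 0.000212838 = 6.59798e-05
Evidence: 1.79672e-05 + 5.78181e-05 + 6.35354e-05 + 6.59798e-05 = 0.000205301
Responsibility of Group D: 6.59798e-05 / 0.000205301 ≈ 0.321

0.321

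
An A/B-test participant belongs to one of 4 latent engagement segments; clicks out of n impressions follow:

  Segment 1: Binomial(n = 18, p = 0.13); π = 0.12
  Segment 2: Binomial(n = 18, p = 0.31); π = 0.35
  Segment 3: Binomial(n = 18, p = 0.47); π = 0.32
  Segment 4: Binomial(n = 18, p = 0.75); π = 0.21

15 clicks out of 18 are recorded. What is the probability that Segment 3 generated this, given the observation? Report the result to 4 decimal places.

Posterior ∝ prior × likelihood, so P(k | x) ∝ π_k f_k(x); normalise over all components.
Binomial probabilities:
  f_1 = 2.75041e-11
  f_2 = 6.29018e-06
  f_3 = 0.0014655
  f_4 = 0.170384
Unnormalised posteriors:
  π_1·f_1 = 0.12 × 2.75041e-11 = 3.3005e-12
  π_2·f_2 = 0.35 × 6.29018e-06 = 2.20156e-06
  π_3·f_3 = 0.32 × 0.0014655 = 0.00046896
  π_4·f_4 = 0.21 × 0.170384 = 0.0357807
Marginal: 3.3005e-12 + 2.20156e-06 + 0.00046896 + 0.0357807 = 0.0362518
P(Segment 3 | the observation) ≈ 0.0129

0.0129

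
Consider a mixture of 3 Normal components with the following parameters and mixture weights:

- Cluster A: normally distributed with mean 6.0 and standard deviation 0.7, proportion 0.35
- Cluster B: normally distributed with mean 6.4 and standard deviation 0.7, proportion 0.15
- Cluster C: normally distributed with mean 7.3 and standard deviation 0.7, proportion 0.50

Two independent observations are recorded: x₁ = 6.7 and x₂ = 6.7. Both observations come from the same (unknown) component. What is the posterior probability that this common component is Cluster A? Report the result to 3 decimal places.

0.261

P(component k | x) = P(Z=k)·f_k(x) / marginal(x), where marginal(x) = Σ_j P(Z=j)·f_j(x).
Since both observations come from the same component, the likelihood for component k is f_k(x₁)·f_k(x₂).
  f_A = [(1/(0.7·√(2π)))·exp(−(6.7−6.0)²/(2·0.7²)) = 0.569918·exp(-0.50000) = 0.345672] × [0.345672] = 0.119489
  f_B = [(1/(0.7·√(2π)))·exp(−(6.7−6.4)²/(2·0.7²)) = 0.569918·exp(-0.09184) = 0.51991] × [0.51991] = 0.270306
  f_C = [(1/(0.7·√(2π)))·exp(−(6.7−7.3)²/(2·0.7²)) = 0.569918·exp(-0.36735) = 0.394707] × [0.394707] = 0.155794
Prior × likelihood for each component:
  P(Z=A)·f_A = 0.35 × 0.119489 = 0.0418213
  P(Z=B)·f_B = 0.15 × 0.270306 = 0.0405459
  P(Z=C)·f_C = 0.50 × 0.155794 = 0.077897
Evidence: 0.0418213 + 0.0405459 + 0.077897 = 0.160264
P(Cluster A | x) = 0.0418213 / 0.160264 ≈ 0.261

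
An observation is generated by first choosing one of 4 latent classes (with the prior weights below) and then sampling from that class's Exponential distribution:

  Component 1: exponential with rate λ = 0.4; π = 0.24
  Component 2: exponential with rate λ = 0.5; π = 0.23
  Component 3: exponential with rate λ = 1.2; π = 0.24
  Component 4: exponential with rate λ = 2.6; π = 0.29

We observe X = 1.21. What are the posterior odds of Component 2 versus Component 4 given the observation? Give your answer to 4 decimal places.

Posterior odds = (P(Z=i) f_i(x)) / (P(Z=j) f_j(x)); the normalising sum cancels.
Component likelihoods at x = 1.21:
  p_1 = 0.246525
  p_2 = 0.273037
  p_3 = 0.280922
  p_4 = 0.111862
Odds = (0.23/0.29) × (0.273037/0.111862) = 0.793103 × 2.44084 ≈ 1.9358

1.9358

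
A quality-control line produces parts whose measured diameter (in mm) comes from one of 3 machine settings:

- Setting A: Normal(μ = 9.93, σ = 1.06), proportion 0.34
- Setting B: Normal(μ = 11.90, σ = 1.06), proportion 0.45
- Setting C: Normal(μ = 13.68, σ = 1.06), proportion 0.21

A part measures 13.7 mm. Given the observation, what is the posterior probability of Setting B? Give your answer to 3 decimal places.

P(component k | x) = π_k·f_k(x) / marginal(x), where marginal(x) = Σ_j π_j·f_j(x).
Component likelihoods at x = 13.7 mm:
  p_A = 0.000674241
  p_B = 0.0890104
  p_C = 0.376294
Unnormalised posteriors:
  π_A·p_A = 0.34 × 0.000674241 = 0.000229242
  π_B·p_B = 0.45 × 0.0890104 = 0.0400547
  π_C·p_C = 0.21 × 0.376294 = 0.0790217
Normaliser: 0.000229242 + 0.0400547 + 0.0790217 = 0.119306
Responsibility of Setting B: 0.0400547 / 0.119306 ≈ 0.336

0.336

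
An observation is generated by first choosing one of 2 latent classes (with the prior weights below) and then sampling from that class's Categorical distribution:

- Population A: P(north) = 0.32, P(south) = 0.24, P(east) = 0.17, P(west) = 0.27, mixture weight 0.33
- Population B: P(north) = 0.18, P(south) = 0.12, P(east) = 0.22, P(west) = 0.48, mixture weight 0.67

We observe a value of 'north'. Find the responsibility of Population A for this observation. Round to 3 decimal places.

The responsibility of component k is P(Z=k) f_k(x) divided by Σ_j P(Z=j) f_j(x).
Categorical probabilities:
  L_A = 0.32
  L_B = 0.18
Multiply by the mixture weights:
  P(Z=A)·L_A = 0.33 × 0.32 = 0.1056
  P(Z=B)·L_B = 0.67 × 0.18 = 0.1206
Evidence: 0.1056 + 0.1206 = 0.2262
So the posterior for Population A is 0.1056 / 0.2262 ≈ 0.467.

0.467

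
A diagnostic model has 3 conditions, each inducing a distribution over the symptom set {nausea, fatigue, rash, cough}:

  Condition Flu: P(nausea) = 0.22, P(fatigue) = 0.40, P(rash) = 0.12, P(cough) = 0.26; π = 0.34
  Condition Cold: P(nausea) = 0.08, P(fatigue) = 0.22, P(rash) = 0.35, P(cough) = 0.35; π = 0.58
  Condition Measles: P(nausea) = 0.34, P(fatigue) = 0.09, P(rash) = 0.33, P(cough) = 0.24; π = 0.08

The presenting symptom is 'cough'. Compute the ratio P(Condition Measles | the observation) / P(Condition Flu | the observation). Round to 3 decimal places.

The posterior odds equal the prior odds times the likelihood ratio: (w_i/w_j)·(f_i(x)/f_j(x)).
Evaluate each component's likelihood at the observed value:
  L_Flu = P(cough | comp) = 0.26
  L_Cold = P(cough | comp) = 0.35
  L_Measles = P(cough | comp) = 0.24
Odds = (0.08/0.34) × (0.24/0.26) = 0.235294 × 0.923077 ≈ 0.217

0.217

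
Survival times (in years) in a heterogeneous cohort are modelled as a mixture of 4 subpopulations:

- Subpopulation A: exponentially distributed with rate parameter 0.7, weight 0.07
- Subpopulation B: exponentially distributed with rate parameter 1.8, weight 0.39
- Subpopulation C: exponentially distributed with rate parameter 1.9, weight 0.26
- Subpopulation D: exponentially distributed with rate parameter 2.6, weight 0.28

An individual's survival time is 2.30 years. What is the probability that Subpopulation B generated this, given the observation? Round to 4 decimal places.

Apply Bayes' rule: the posterior for each component is proportional to its prior times its likelihood at x.
Component likelihoods at x = 2.30 years:
  f_A = 0.139921
  f_B = 0.0286611
  f_C = 0.0240374
  f_D = 0.00657495
Unnormalised posteriors:
  π_A·f_A = 0.07 × 0.139921 = 0.00979449
  π_B·f_B = 0.39 × 0.0286611 = 0.0111778
  π_C·f_C = 0.26 × 0.0240374 = 0.00624971
  π_D·f_D = 0.28 × 0.00657495 = 0.00184099
Evidence: 0.00979449 + 0.0111778 + 0.00624971 + 0.00184099 = 0.029063
P(Subpopulation B | 2.30 years) ≈ 0.3846

0.3846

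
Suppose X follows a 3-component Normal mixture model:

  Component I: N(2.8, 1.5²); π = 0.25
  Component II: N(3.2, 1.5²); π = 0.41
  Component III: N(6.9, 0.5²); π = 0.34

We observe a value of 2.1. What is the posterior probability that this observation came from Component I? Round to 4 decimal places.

0.4171

Posterior ∝ prior × likelihood, so P(k | x) ∝ w_k f_k(x); normalise over all components.
Normal densities:
  f_I = (1/(1.5·√(2π)))·exp(−(2.1−2.8)²/(2·1.5²)) = 0.265962·exp(-0.10889) = 0.238522
  f_II = (1/(1.5·√(2π)))·exp(−(2.1−3.2)²/(2·1.5²)) = 0.265962·exp(-0.26889) = 0.203255
  f_III = (1/(0.5·√(2π)))·exp(−(2.1−6.9)²/(2·0.5²)) = 0.797885·exp(-46.08000) = 7.75622e-21
Multiply by the mixture weights:
  w_I·f_I = 0.25 × 0.238522 = 0.0596306
  w_II·f_II = 0.41 × 0.203255 = 0.0833347
  w_III·f_III = 0.34 × 7.75622e-21 = 2.63712e-21
Denominator: 0.0596306 + 0.0833347 + 2.63712e-21 = 0.142965
So the posterior for Component I is 0.0596306 / 0.142965 ≈ 0.4171.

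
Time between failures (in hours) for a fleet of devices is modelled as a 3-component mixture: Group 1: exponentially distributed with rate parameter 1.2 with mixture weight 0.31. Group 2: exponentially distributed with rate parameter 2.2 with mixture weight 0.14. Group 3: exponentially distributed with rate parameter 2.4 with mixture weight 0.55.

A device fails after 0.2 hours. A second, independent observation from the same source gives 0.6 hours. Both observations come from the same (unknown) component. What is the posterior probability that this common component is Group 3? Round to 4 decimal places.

0.6177

Posterior ∝ prior × likelihood, so P(k | x) ∝ π_k f_k(x); normalise over all components.
Since both observations come from the same component, the likelihood for component k is f_k(x₁)·f_k(x₂).
  f_1 = [1.2·e^(−1.2·0.2) = 1.2·e^(−0.2400) = 0.943953] × [0.584103] = 0.551366
  f_2 = [2.2·e^(−2.2·0.2) = 2.2·e^(−0.4400) = 1.41688] × [0.587698] = 0.832697
  f_3 = [2.4·e^(−2.4·0.2) = 2.4·e^(−0.4800) = 1.48508] × [0.568627] = 0.844456
Weight by the priors:
  π_1·f_1 = 0.31 × 0.551366 = 0.170923
  π_2·f_2 = 0.14 × 0.832697 = 0.116578
  π_3·f_3 = 0.55 × 0.844456 = 0.464451
Evidence: 0.170923 + 0.116578 + 0.464451 = 0.751952
P(Group 3 | x) = 0.464451 / 0.751952 ≈ 0.6177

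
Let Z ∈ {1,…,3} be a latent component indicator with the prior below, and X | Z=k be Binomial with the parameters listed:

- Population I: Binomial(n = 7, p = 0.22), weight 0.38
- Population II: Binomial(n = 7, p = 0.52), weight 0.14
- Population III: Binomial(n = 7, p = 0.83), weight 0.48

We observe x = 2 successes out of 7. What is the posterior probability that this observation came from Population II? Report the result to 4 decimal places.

Posterior ∝ prior × likelihood, so P(k | x) ∝ P(Z=k) f_k(x); normalise over all components.
Component likelihoods at x = 2 successes out of 7:
  p_I = C(7,2)·0.22^2·0.78^5 = 21·0.0484·0.288717 = 0.293452
  p_II = C(7,2)·0.52^2·0.48^5 = 21·0.2704·0.0254804 = 0.144688
  p_III = C(7,2)·0.83^2·0.17^5 = 21·0.6889·0.000141986 = 0.00205409
Multiply by the mixture weights:
  P(Z=I)·p_I = 0.38 × 0.293452 = 0.111512
  P(Z=II)·p_II = 0.14 × 0.144688 = 0.0202563
  P(Z=III)·p_III = 0.48 × 0.00205409 = 0.000985965
Marginal: 0.111512 + 0.0202563 + 0.000985965 = 0.132754
So the posterior for Population II is 0.0202563 / 0.132754 ≈ 0.1526.

0.1526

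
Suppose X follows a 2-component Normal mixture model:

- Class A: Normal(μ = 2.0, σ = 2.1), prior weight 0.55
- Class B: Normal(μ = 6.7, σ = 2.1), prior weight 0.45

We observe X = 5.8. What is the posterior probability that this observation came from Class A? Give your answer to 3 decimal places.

Apply Bayes' rule: the posterior for each component is proportional to its prior times its likelihood at x.
Evaluate each component's likelihood at the observed value:
  L_A = (1/(2.1·√(2π)))·exp(−(5.8−2.0)²/(2·2.1²)) = 0.189973·exp(-1.63719) = 0.0369546
  L_B = (1/(2.1·√(2π)))·exp(−(5.8−6.7)²/(2·2.1²)) = 0.189973·exp(-0.09184) = 0.173303
Prior × likelihood for each component:
  P(Z=A)·L_A = 0.55 × 0.0369546 = 0.0203251
  P(Z=B)·L_B = 0.45 × 0.173303 = 0.0779864
Denominator: 0.0203251 + 0.0779864 = 0.0983115
So the posterior for Class A is 0.0203251 / 0.0983115 ≈ 0.207.

0.207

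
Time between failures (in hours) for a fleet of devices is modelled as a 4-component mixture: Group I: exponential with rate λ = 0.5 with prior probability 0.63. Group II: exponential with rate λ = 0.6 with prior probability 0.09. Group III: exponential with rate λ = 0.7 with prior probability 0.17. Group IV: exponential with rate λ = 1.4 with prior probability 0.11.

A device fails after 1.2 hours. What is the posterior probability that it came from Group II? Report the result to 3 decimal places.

0.094

P(component k | x) = π_k·f_k(x) / marginal(x), where marginal(x) = Σ_j π_j·f_j(x).
Component likelihoods at x = 1.2 hours:
  f_I = 0.5·e^(−0.5·1.2) = 0.5·e^(−0.6000) = 0.274406
  f_II = 0.6·e^(−0.6·1.2) = 0.6·e^(−0.7200) = 0.292051
  f_III = 0.7·e^(−0.7·1.2) = 0.7·e^(−0.8400) = 0.302197
  f_IV = 1.4·e^(−1.4·1.2) = 1.4·e^(−1.6800) = 0.260924
Multiply by the mixture weights:
  π_I·f_I = 0.63 × 0.274406 = 0.172876
  π_II·f_II = 0.09 × 0.292051 = 0.0262846
  π_III·f_III = 0.17 × 0.302197 = 0.0513736
  π_IV·f_IV = 0.11 × 0.260924 = 0.0287016
Sum: 0.172876 + 0.0262846 + 0.0513736 + 0.0287016 = 0.279235
P(Group II | data) ≈ 0.094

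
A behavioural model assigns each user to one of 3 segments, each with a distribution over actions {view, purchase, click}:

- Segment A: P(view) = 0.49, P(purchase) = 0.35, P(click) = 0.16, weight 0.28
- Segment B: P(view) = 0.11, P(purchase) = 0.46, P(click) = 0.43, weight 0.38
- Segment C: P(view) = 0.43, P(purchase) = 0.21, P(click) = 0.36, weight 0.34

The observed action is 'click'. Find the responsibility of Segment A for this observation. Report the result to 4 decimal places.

Apply Bayes' rule: the posterior for each component is proportional to its prior times its likelihood at x.
Categorical probabilities:
  p_A = 0.16
  p_B = 0.43
  p_C = 0.36
Unnormalised posteriors:
  π_A·p_A = 0.28 × 0.16 = 0.0448
  π_B·p_B = 0.38 × 0.43 = 0.1634
  π_C·p_C = 0.34 × 0.36 = 0.1224
Evidence: 0.0448 + 0.1634 + 0.1224 = 0.3306
Responsibility of Segment A: 0.0448 / 0.3306 ≈ 0.1355

0.1355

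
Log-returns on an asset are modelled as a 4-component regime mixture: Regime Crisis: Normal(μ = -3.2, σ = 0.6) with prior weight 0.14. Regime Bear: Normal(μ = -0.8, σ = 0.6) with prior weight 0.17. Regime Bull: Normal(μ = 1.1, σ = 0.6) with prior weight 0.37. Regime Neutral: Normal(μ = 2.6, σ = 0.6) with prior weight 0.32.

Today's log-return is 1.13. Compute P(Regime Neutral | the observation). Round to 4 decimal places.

0.0412

The responsibility of component k is P(Z=k) f_k(x) divided by Σ_j P(Z=j) f_j(x).
Component likelihoods at x = 1.13:
  p_Crisis = (1/(0.6·√(2π)))·exp(−(1.13−-3.2)²/(2·0.6²)) = 0.664904·exp(-26.04014) = 3.2634e-12
  p_Bear = (1/(0.6·√(2π)))·exp(−(1.13−-0.8)²/(2·0.6²)) = 0.664904·exp(-5.17347) = 0.00376659
  p_Bull = (1/(0.6·√(2π)))·exp(−(1.13−1.1)²/(2·0.6²)) = 0.664904·exp(-0.00125) = 0.664073
  p_Neutral = (1/(0.6·√(2π)))·exp(−(1.13−2.6)²/(2·0.6²)) = 0.664904·exp(-3.00125) = 0.0330623
Multiply by the mixture weights:
  P(Z=Crisis)·p_Crisis = 0.14 × 3.2634e-12 = 4.56876e-13
  P(Z=Bear)·p_Bear = 0.17 × 0.00376659 = 0.00064032
  P(Z=Bull)·p_Bull = 0.37 × 0.664073 = 0.245707
  P(Z=Neutral)·p_Neutral = 0.32 × 0.0330623 = 0.0105799
Sum: 4.56876e-13 + 0.00064032 + 0.245707 + 0.0105799 = 0.256927
So the posterior for Regime Neutral is 0.0105799 / 0.256927 ≈ 0.0412.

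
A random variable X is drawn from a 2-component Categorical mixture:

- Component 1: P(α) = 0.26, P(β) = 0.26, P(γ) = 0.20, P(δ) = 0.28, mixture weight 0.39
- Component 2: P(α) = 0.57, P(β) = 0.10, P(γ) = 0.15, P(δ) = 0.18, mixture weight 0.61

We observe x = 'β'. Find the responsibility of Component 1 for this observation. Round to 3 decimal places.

0.624

By Bayes' theorem, P(k | x) = P(Z=k) f_k(x) / Σ_j P(Z=j) f_j(x).
Categorical probabilities:
  p_1 = P(β | comp) = 0.26
  p_2 = P(β | comp) = 0.10
Unnormalised posteriors:
  P(Z=1)·p_1 = 0.39 × 0.26 = 0.1014
  P(Z=2)·p_2 = 0.61 × 0.1 = 0.061
Marginal: 0.1014 + 0.061 = 0.1624
So the posterior for Component 1 is 0.1014 / 0.1624 ≈ 0.624.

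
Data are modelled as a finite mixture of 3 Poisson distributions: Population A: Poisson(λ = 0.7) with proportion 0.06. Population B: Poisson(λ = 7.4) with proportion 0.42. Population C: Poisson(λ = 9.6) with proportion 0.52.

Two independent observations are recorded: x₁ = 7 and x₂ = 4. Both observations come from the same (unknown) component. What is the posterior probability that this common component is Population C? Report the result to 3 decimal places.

The responsibility of component k is π_k f_k(x) divided by Σ_j π_j f_j(x).
Since both observations come from the same component, the likelihood for component k is f_k(x₁)·f_k(x₂).
  L_A = [8.11427e-06] × [0.00496792] = 4.03111e-08
  L_B = [0.147371] × [0.0763724] = 0.0112551
  L_C = [0.100981] × [0.0239688] = 0.0024204
Unnormalised posteriors:
  π_A·L_A = 0.06 × 4.03111e-08 = 2.41866e-09
  π_B·L_B = 0.42 × 0.0112551 = 0.00472714
  π_C·L_C = 0.52 × 0.0024204 = 0.00125861
Denominator: 2.41866e-09 + 0.00472714 + 0.00125861 = 0.00598575
So the posterior for Population C is 0.00125861 / 0.00598575 ≈ 0.210.

0.210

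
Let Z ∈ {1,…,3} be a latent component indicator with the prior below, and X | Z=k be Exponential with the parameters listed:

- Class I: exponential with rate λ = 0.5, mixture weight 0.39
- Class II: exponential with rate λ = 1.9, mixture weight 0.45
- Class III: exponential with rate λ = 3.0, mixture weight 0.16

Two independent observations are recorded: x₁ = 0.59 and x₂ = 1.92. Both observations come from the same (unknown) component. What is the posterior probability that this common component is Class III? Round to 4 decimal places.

0.0182

P(component k | x) = π_k·f_k(x) / marginal(x), where marginal(x) = Σ_j π_j·f_j(x).
Since both observations come from the same component, the likelihood for component k is f_k(x₁)·f_k(x₂).
  L_I = [0.372266] × [0.191446] = 0.071269
  L_II = [0.619312] × [0.049482] = 0.0306448
  L_III = [0.510999] × [0.00945333] = 0.00483064
Prior × likelihood for each component:
  π_I·L_I = 0.39 × 0.071269 = 0.0277949
  π_II·L_II = 0.45 × 0.0306448 = 0.0137902
  π_III·L_III = 0.16 × 0.00483064 = 0.000772903
Evidence: 0.0277949 + 0.0137902 + 0.000772903 = 0.042358
P(Class III | x₁,x₂) = 0.000772903 / 0.042358 ≈ 0.0182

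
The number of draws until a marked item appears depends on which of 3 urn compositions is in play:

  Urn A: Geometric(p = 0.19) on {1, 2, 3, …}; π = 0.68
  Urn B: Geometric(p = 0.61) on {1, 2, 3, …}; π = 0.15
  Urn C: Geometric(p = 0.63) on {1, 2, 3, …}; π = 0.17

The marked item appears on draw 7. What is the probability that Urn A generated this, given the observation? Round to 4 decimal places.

The responsibility of component k is w_k f_k(x) divided by Σ_j w_j f_j(x).
Component likelihoods at x = 7:
  f_A = 0.19·(1−0.19)^6 = 0.19·0.28243 = 0.0536616
  f_B = 0.61·(1−0.61)^6 = 0.61·0.00351874 = 0.00214643
  f_C = 0.63·(1−0.63)^6 = 0.63·0.00256573 = 0.00161641
Weight by the priors:
  w_A·f_A = 0.68 × 0.0536616 = 0.0364899
  w_B·f_B = 0.15 × 0.00214643 = 0.000321965
  w_C·f_C = 0.17 × 0.00161641 = 0.000274789
Denominator: 0.0364899 + 0.000321965 + 0.000274789 = 0.0370867
So the posterior for Urn A is 0.0364899 / 0.0370867 ≈ 0.9839.

0.9839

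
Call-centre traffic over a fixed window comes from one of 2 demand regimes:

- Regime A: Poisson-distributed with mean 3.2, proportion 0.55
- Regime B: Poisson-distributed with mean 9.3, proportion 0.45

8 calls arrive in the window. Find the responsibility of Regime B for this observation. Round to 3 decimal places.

0.903

Apply Bayes' rule: the posterior for each component is proportional to its prior times its likelihood at x.
Evaluate each component's likelihood at the observed value:
  L_A = 0.0111157
  L_B = 0.126883
Prior × likelihood for each component:
  P(Z=A)·L_A = 0.55 × 0.0111157 = 0.00611364
  P(Z=B)·L_B = 0.45 × 0.126883 = 0.0570975
Marginal: 0.00611364 + 0.0570975 = 0.0632111
Responsibility of Regime B: 0.0570975 / 0.0632111 ≈ 0.903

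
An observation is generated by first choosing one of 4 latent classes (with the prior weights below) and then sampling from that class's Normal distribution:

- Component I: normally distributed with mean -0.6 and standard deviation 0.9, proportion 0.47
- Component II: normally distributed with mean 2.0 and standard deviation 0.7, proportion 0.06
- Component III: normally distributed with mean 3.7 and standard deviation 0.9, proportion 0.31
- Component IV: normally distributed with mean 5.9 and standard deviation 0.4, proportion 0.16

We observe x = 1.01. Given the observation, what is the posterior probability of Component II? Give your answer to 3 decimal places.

By Bayes' theorem, P(k | x) = π_k f_k(x) / Σ_j π_j f_j(x).
Evaluate each component's likelihood at the observed value:
  f_I = 0.089489
  f_II = 0.20964
  f_III = 0.00509087
  f_IV = 3.51608e-33
Multiply by the mixture weights:
  π_I·f_I = 0.47 × 0.089489 = 0.0420598
  π_II·f_II = 0.06 × 0.20964 = 0.0125784
  π_III·f_III = 0.31 × 0.00509087 = 0.00157817
  π_IV·f_IV = 0.16 × 3.51608e-33 = 5.62573e-34
Normaliser: 0.0420598 + 0.0125784 + 0.00157817 + 5.62573e-34 = 0.0562164
Responsibility of Component II: 0.0125784 / 0.0562164 ≈ 0.224

0.224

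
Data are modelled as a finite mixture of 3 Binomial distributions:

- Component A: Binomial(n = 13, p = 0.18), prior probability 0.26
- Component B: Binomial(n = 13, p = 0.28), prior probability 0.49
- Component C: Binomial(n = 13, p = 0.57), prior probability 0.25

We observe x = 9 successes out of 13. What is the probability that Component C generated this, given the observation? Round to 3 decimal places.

0.975

Posterior ∝ prior × likelihood, so P(k | x) ∝ w_k f_k(x); normalise over all components.
Evaluate each component's likelihood at the observed value:
  p_A = 6.4123e-05
  p_B = 0.00203263
  p_C = 0.155258
Prior × likelihood for each component:
  w_A·p_A = 0.26 × 6.4123e-05 = 1.6672e-05
  w_B·p_B = 0.49 × 0.00203263 = 0.000995989
  w_C·p_C = 0.25 × 0.155258 = 0.0388145
Evidence: 1.6672e-05 + 0.000995989 + 0.0388145 = 0.0398271
P(Component C | data) ≈ 0.975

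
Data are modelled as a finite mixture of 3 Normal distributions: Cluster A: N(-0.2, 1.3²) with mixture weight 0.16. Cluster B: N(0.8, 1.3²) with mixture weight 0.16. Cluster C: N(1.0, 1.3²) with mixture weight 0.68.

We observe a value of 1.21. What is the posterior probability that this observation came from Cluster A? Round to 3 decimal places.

The responsibility of component k is π_k f_k(x) divided by Σ_j π_j f_j(x).
Component likelihoods at x = 1.21:
  f_A = 0.170419
  f_B = 0.29199
  f_C = 0.302901
Unnormalised posteriors:
  π_A·f_A = 0.16 × 0.170419 = 0.027267
  π_B·f_B = 0.16 × 0.29199 = 0.0467184
  π_C·f_C = 0.68 × 0.302901 = 0.205972
Sum: 0.027267 + 0.0467184 + 0.205972 = 0.279958
Responsibility of Cluster A: 0.027267 / 0.279958 ≈ 0.097

0.097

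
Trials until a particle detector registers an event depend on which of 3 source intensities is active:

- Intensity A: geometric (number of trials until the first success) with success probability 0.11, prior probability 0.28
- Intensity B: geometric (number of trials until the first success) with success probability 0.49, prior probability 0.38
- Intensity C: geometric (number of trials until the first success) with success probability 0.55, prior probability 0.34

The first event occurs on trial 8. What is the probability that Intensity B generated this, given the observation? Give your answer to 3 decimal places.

The responsibility of component k is π_k f_k(x) divided by Σ_j π_j f_j(x).
Geometric probabilities:
  f_A = 0.11·(1−0.11)^7 = 0.11·0.442313 = 0.0486545
  f_B = 0.49·(1−0.49)^7 = 0.49·0.00897411 = 0.00439731
  f_C = 0.55·(1−0.55)^7 = 0.55·0.00373669 = 0.00205518
Weight by the priors:
  π_A·f_A = 0.28 × 0.0486545 = 0.0136233
  π_B·f_B = 0.38 × 0.00439731 = 0.00167098
  π_C·f_C = 0.34 × 0.00205518 = 0.000698762
Marginal: 0.0136233 + 0.00167098 + 0.000698762 = 0.015993
So the posterior for Intensity B is 0.00167098 / 0.015993 ≈ 0.104.

0.104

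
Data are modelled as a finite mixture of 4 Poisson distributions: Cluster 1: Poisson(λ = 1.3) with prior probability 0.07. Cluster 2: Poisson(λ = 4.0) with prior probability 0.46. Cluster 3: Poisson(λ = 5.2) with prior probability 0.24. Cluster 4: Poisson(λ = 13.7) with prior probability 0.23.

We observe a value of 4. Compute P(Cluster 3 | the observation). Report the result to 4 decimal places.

The responsibility of component k is P(Z=k) f_k(x) divided by Σ_j P(Z=j) f_j(x).
Component likelihoods at x = 4:
  L_1 = 0.0324324
  L_2 = 0.195367
  L_3 = 0.168063
  L_4 = 0.00164754
Prior × likelihood for each component:
  P(Z=1)·L_1 = 0.07 × 0.0324324 = 0.00227027
  P(Z=2)·L_2 = 0.46 × 0.195367 = 0.0898687
  P(Z=3)·L_3 = 0.24 × 0.168063 = 0.040335
  P(Z=4)·L_4 = 0.23 × 0.00164754 = 0.000378935
Normaliser: 0.00227027 + 0.0898687 + 0.040335 + 0.000378935 = 0.132853
P(Cluster 3 | 4) = 0.040335 / 0.132853 ≈ 0.3036

0.3036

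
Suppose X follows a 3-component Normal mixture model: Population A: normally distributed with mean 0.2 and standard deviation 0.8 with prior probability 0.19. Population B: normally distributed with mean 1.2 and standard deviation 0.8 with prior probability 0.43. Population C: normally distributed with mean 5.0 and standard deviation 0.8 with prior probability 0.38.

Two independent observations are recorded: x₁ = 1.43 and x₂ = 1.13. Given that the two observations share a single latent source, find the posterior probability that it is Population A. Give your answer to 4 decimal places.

0.0673

P(component k | x) = π_k·f_k(x) / marginal(x), where marginal(x) = Σ_j π_j·f_j(x).
Since both observations come from the same component, the likelihood for component k is f_k(x₁)·f_k(x₂).
  p_A = [(1/(0.8·√(2π)))·exp(−(1.43−0.2)²/(2·0.8²)) = 0.498678·exp(-1.18195) = 0.152934] × [0.253727] = 0.0388034
  p_B = [(1/(0.8·√(2π)))·exp(−(1.43−1.2)²/(2·0.8²)) = 0.498678·exp(-0.04133) = 0.478488] × [0.496772] = 0.2377
  p_C = [(1/(0.8·√(2π)))·exp(−(1.43−5.0)²/(2·0.8²)) = 0.498678·exp(-9.95695) = 2.36358e-05] × [4.13304e-06] = 9.76876e-11
Prior × likelihood for each component:
  π_A·p_A = 0.19 × 0.0388034 = 0.00737265
  π_B·p_B = 0.43 × 0.2377 = 0.102211
  π_C·p_C = 0.38 × 9.76876e-11 = 3.71213e-11
Denominator: 0.00737265 + 0.102211 + 3.71213e-11 = 0.109584
So the posterior for Population A is 0.00737265 / 0.109584 ≈ 0.0673.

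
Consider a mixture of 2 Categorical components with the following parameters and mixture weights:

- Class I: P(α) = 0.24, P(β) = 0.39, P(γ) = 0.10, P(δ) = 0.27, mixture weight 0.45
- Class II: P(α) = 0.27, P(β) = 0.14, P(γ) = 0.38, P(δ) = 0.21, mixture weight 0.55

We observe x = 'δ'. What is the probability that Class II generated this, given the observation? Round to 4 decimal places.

0.4873

P(component k | x) = P(Z=k)·f_k(x) / marginal(x), where marginal(x) = Σ_j P(Z=j)·f_j(x).
Categorical probabilities:
  p_I = 0.27
  p_II = 0.21
Multiply by the mixture weights:
  P(Z=I)·p_I = 0.45 × 0.27 = 0.1215
  P(Z=II)·p_II = 0.55 × 0.21 = 0.1155
Normaliser: 0.1215 + 0.1155 = 0.237
P(Class II | data) = 0.1155 / 0.237 ≈ 0.4873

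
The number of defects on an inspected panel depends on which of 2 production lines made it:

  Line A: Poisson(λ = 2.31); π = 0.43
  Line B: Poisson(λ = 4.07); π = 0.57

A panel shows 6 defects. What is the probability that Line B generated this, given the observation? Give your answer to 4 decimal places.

By Bayes' theorem, P(k | x) = π_k f_k(x) / Σ_j π_j f_j(x).
Evaluate each component's likelihood at the observed value:
  f_A = e^(−2.31)·2.31^6/6! = 0.0209469
  f_B = e^(−4.07)·4.07^6/6! = 0.107809
Weight by the priors:
  π_A·f_A = 0.43 × 0.0209469 = 0.00900715
  π_B·f_B = 0.57 × 0.107809 = 0.0614512
Sum: 0.00900715 + 0.0614512 = 0.0704583
So the posterior for Line B is 0.0614512 / 0.0704583 ≈ 0.8722.

0.8722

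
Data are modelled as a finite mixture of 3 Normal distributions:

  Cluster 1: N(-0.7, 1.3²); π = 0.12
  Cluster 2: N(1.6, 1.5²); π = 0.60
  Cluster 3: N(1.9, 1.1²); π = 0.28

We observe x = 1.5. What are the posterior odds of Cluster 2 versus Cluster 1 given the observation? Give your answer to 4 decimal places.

Only the two components matter; the odds are (π_i f_i(x)) / (π_j f_j(x)).
Evaluate each component's likelihood at the observed value:
  p_1 = 0.0732955
  p_2 = 0.265371
  p_3 = 0.339472
Posterior odds = (π_2·p_2) / (π_1·p_1) = (0.60·0.265371) / (0.12·0.0732955) = 0.159223 / 0.00879547 ≈ 18.1028

18.1028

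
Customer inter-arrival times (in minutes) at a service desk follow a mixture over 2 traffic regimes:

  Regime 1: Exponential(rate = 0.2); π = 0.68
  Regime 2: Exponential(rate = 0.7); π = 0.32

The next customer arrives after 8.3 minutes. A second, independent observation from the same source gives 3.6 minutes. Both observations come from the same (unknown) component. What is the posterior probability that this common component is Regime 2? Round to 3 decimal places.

Apply Bayes' rule: the posterior for each component is proportional to its prior times its likelihood at x.
Since both observations come from the same component, the likelihood for component k is f_k(x₁)·f_k(x₂).
  p_1 = [0.2·e^(−0.2·8.3) = 0.2·e^(−1.6600) = 0.0380278] × [0.0973505] = 0.00370202
  p_2 = [0.7·e^(−0.7·8.3) = 0.7·e^(−5.8100) = 0.0020982] × [0.0563217] = 0.000118174
Unnormalised posteriors:
  P(Z=1)·p_1 = 0.68 × 0.00370202 = 0.00251738
  P(Z=2)·p_2 = 0.32 × 0.000118174 = 3.78158e-05
Normaliser: 0.00251738 + 3.78158e-05 = 0.00255519
So the posterior for Regime 2 is 3.78158e-05 / 0.00255519 ≈ 0.015.

0.015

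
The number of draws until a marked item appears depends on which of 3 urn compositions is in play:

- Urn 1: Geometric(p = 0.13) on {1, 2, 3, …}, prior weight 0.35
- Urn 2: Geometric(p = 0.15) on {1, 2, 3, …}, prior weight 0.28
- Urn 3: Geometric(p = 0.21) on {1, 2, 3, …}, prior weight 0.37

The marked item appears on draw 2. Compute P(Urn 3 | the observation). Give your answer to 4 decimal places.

By Bayes' theorem, P(k | x) = P(Z=k) f_k(x) / Σ_j P(Z=j) f_j(x).
Component likelihoods at x = 2:
  f_1 = 0.13·(1−0.13)^1 = 0.13·0.87 = 0.1131
  f_2 = 0.15·(1−0.15)^1 = 0.15·0.85 = 0.1275
  f_3 = 0.21·(1−0.21)^1 = 0.21·0.79 = 0.1659
Weight by the priors:
  P(Z=1)·f_1 = 0.35 × 0.1131 = 0.039585
  P(Z=2)·f_2 = 0.28 × 0.1275 = 0.0357
  P(Z=3)·f_3 = 0.37 × 0.1659 = 0.061383
Marginal: 0.039585 + 0.0357 + 0.061383 = 0.136668
Responsibility of Urn 3: 0.061383 / 0.136668 ≈ 0.4491

0.4491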